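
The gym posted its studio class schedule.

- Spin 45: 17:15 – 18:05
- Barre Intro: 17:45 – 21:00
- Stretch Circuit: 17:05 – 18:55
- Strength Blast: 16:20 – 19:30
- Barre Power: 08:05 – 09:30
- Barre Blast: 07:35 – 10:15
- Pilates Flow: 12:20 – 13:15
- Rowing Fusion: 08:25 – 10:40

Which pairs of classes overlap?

Sorted by start: Barre Blast, Barre Power, Rowing Fusion, Pilates Flow, Strength Blast, Stretch Circuit, Spin 45, Barre Intro.
Barre Power starts before Barre Blast ends → Barre Blast and Barre Power overlap.
Rowing Fusion starts before Barre Blast ends → Barre Blast and Rowing Fusion overlap.
Pilates Flow starts after Barre Blast ends; Barre Blast is clear from here.
Rowing Fusion starts before Barre Power ends → Barre Power and Rowing Fusion overlap.
Pilates Flow starts after Barre Power ends; Barre Power is clear from here.
Pilates Flow starts after Rowing Fusion ends; Rowing Fusion is clear from here.
Strength Blast starts after Pilates Flow ends; Pilates Flow is clear from here.
Stretch Circuit starts before Strength Blast ends → Strength Blast and Stretch Circuit overlap.
Spin 45 starts before Strength Blast ends → Strength Blast and Spin 45 overlap.
Barre Intro starts before Strength Blast ends → Strength Blast and Barre Intro overlap.
Spin 45 starts before Stretch Circuit ends → Stretch Circuit and Spin 45 overlap.
Barre Intro starts before Stretch Circuit ends → Stretch Circuit and Barre Intro overlap.
Barre Intro starts before Spin 45 ends → Spin 45 and Barre Intro overlap.

Barre Blast & Barre Power, Barre Blast & Rowing Fusion, Barre Intro & Spin 45, Barre Intro & Strength Blast, Barre Intro & Stretch Circuit, Barre Power & Rowing Fusion, Spin 45 & Strength Blast, Spin 45 & Stretch Circuit, Strength Blast & Stretch Circuit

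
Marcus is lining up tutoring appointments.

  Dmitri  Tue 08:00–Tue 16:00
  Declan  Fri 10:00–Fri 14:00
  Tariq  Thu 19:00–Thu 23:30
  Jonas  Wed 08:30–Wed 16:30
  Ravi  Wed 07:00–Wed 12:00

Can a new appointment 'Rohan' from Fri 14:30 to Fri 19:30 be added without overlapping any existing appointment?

Dmitri: ends Tue 16:00 at or before Rohan starts Fri 14:30 → clear.
Ravi: ends Wed 12:00 at or before Rohan starts Fri 14:30 → clear.
Jonas: ends Wed 16:30 at or before Rohan starts Fri 14:30 → clear.
Tariq: ends Thu 23:30 at or before Rohan starts Fri 14:30 → clear.
Declan: ends Fri 14:00 at or before Rohan starts Fri 14:30 → clear.

Yes — the slot is free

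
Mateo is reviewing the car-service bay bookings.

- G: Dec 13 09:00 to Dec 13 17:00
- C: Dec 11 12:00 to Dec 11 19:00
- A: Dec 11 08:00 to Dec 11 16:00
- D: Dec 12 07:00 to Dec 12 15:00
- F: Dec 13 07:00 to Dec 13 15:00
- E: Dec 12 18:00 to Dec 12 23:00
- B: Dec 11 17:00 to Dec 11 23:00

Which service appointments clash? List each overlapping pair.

A & C, B & C, F & G

Sorted by start: A, C, B, D, E, F, G.
C starts before A ends → A and C overlap.
B starts after A ends; A is clear from here.
B starts before C ends → C and B overlap.
D starts after C ends; C is clear from here.
D starts after B ends; B is clear from here.
E starts after D ends; D is clear from here.
F starts after E ends; E is clear from here.
G starts before F ends → F and G overlap.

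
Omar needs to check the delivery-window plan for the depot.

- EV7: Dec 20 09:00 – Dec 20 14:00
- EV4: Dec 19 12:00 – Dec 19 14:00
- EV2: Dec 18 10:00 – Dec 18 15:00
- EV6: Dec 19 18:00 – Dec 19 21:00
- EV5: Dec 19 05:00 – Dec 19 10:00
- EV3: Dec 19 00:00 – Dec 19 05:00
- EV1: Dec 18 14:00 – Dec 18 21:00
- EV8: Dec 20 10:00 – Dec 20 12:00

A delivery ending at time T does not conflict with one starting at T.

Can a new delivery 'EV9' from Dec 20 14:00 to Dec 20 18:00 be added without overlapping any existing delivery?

EV2: ends Dec 18 15:00 at or before EV9 starts Dec 20 14:00 → clear.
EV1: ends Dec 18 21:00 at or before EV9 starts Dec 20 14:00 → clear.
EV3: ends Dec 19 05:00 at or before EV9 starts Dec 20 14:00 → clear.
EV5: ends Dec 19 10:00 at or before EV9 starts Dec 20 14:00 → clear.
EV4: ends Dec 19 14:00 at or before EV9 starts Dec 20 14:00 → clear.
EV6: ends Dec 19 21:00 at or before EV9 starts Dec 20 14:00 → clear.
EV7: ends Dec 20 14:00 at or before EV9 starts Dec 20 14:00 → clear.
EV8: ends Dec 20 12:00 at or before EV9 starts Dec 20 14:00 → clear.

Yes — the slot is free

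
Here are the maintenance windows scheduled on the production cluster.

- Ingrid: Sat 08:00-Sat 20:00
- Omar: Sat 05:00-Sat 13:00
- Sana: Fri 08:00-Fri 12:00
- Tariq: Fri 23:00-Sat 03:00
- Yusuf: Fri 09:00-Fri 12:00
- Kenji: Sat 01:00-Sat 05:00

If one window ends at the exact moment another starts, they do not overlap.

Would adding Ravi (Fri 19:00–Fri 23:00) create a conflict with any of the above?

No — it doesn't clash with anything

Sana: ends Fri 12:00 at or before Ravi starts Fri 19:00 → clear.
Yusuf: ends Fri 12:00 at or before Ravi starts Fri 19:00 → clear.
Tariq: starts Fri 23:00 at or after Ravi ends Fri 23:00 → clear.
Kenji: starts Sat 01:00 at or after Ravi ends Fri 23:00 → clear.
Omar: starts Sat 05:00 at or after Ravi ends Fri 23:00 → clear.
Ingrid: starts Sat 08:00 at or after Ravi ends Fri 23:00 → clear.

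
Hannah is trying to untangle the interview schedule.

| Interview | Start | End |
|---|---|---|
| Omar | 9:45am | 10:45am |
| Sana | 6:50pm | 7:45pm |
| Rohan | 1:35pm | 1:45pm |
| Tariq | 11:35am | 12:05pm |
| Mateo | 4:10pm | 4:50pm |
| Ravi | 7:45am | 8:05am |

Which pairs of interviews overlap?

Sorted by start: Ravi, Omar, Tariq, Rohan, Mateo, Sana.
Omar starts after Ravi ends; Ravi is clear from here.
Tariq starts after Omar ends; Omar is clear from here.
Rohan starts after Tariq ends; Tariq is clear from here.
Mateo starts after Rohan ends; Rohan is clear from here.
Sana starts after Mateo ends.

none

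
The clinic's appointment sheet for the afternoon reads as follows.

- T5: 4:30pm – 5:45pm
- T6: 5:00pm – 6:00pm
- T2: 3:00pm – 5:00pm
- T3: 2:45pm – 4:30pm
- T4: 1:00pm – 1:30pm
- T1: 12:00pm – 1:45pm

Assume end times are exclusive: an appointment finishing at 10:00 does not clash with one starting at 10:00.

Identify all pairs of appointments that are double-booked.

Sorted by start: T1, T4, T3, T2, T5, T6.
T4 starts before T1 ends → T1 and T4 overlap.
T3 starts after T1 ends, so T1 has no further overlaps.
T3 starts after T4 ends, so T4 has no further overlaps.
T2 starts before T3 ends → T3 and T2 overlap.
T5 starts exactly when T3 ends (back-to-back, no overlap), so T3 has no further overlaps.
T5 starts before T2 ends → T2 and T5 overlap.
T6 starts exactly when T2 ends (back-to-back, no overlap).
T6 starts before T5 ends → T5 and T6 overlap.

T1 & T4, T2 & T3, T2 & T5, T5 & T6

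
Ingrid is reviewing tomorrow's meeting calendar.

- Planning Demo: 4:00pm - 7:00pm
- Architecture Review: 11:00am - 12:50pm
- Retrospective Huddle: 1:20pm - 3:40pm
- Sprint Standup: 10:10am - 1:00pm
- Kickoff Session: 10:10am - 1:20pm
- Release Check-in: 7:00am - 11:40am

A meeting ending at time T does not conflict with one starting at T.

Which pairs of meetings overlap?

Sorted by start: Release Check-in, Sprint Standup, Kickoff Session, Architecture Review, Retrospective Huddle, Planning Demo.
Sprint Standup starts before Release Check-in ends → Release Check-in and Sprint Standup overlap.
Kickoff Session starts before Release Check-in ends → Release Check-in and Kickoff Session overlap.
Architecture Review starts before Release Check-in ends → Release Check-in and Architecture Review overlap.
Retrospective Huddle starts after Release Check-in ends, so nothing later overlaps Release Check-in either.
Kickoff Session starts before Sprint Standup ends → Sprint Standup and Kickoff Session overlap.
Architecture Review starts before Sprint Standup ends → Sprint Standup and Architecture Review overlap.
Retrospective Huddle starts after Sprint Standup ends, so nothing later overlaps Sprint Standup either.
Architecture Review starts before Kickoff Session ends → Kickoff Session and Architecture Review overlap.
Retrospective Huddle starts exactly when Kickoff Session ends (back-to-back, no overlap), so nothing later overlaps Kickoff Session either.
Retrospective Huddle starts after Architecture Review ends, so nothing later overlaps Architecture Review either.
Planning Demo starts after Retrospective Huddle ends.

Architecture Review & Kickoff Session, Architecture Review & Release Check-in, Architecture Review & Sprint Standup, Kickoff Session & Release Check-in, Kickoff Session & Sprint Standup, Release Check-in & Sprint Standup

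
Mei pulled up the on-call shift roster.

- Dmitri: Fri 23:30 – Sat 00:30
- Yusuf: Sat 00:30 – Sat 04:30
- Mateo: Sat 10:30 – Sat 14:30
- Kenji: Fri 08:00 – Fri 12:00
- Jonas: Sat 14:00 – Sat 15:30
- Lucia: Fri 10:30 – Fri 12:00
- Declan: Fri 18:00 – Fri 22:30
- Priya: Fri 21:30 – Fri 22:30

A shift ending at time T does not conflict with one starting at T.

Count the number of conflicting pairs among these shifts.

Check each pair: they overlap iff neither finishes before the other starts.
Sorted by start: Kenji, Lucia, Declan, Priya, Dmitri, Yusuf, Mateo, Jonas.
Lucia starts before Kenji ends → Kenji and Lucia overlap.
Declan starts after Kenji ends — done with Kenji.
Declan starts after Lucia ends — done with Lucia.
Priya starts before Declan ends → Declan and Priya overlap.
Dmitri starts after Declan ends — done with Declan.
Dmitri starts after Priya ends — done with Priya.
Yusuf starts exactly when Dmitri ends (back-to-back, no overlap) — done with Dmitri.
Mateo starts after Yusuf ends — done with Yusuf.
Jonas starts before Mateo ends → Mateo and Jonas overlap.
Overlapping pairs: Declan & Priya, Jonas & Mateo, Kenji & Lucia — 3 in total.

3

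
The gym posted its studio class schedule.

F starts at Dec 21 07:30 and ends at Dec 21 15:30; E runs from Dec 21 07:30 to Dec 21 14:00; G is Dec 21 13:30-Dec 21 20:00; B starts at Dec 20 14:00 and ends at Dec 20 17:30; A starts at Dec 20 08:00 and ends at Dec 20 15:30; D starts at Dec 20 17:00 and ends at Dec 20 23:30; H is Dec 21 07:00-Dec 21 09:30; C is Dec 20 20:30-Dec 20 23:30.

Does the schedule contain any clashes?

Sorted by start: A, B, D, C, H, E, F, G.
B starts before A ends → A and B overlap.
That's a conflict, so the schedule is not conflict-free.

Yes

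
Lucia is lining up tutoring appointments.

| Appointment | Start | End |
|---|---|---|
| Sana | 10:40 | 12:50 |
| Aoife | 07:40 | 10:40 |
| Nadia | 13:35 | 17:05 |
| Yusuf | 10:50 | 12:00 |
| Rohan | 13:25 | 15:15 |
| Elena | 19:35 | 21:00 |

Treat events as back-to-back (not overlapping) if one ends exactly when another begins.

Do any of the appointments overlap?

Sorted by start: Aoife, Sana, Yusuf, Rohan, Nadia, Elena.
Sana starts exactly when Aoife ends (back-to-back, no overlap), so nothing later overlaps Aoife either.
Yusuf starts before Sana ends → Sana and Yusuf overlap.
That's a conflict, so the schedule is not conflict-free.

Yes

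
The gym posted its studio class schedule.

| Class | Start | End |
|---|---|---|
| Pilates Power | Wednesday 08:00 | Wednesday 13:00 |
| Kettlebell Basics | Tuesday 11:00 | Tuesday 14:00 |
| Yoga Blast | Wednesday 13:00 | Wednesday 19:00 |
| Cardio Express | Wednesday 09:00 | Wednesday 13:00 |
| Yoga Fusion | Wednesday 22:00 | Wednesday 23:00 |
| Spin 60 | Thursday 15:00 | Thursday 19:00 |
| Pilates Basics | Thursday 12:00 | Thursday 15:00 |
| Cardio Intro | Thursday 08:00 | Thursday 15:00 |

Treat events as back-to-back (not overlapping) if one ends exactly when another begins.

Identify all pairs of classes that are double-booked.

Check each pair: they overlap iff neither finishes before the other starts.
Sorted by start: Kettlebell Basics, Pilates Power, Cardio Express, Yoga Blast, Yoga Fusion, Cardio Intro, Pilates Basics, Spin 60.
Pilates Power starts after Kettlebell Basics ends, so Kettlebell Basics has no further overlaps.
Cardio Express starts before Pilates Power ends → Pilates Power and Cardio Express overlap.
Yoga Blast starts exactly when Pilates Power ends (back-to-back, no overlap), so Pilates Power has no further overlaps.
Yoga Blast starts exactly when Cardio Express ends (back-to-back, no overlap), so Cardio Express has no further overlaps.
Yoga Fusion starts after Yoga Blast ends, so Yoga Blast has no further overlaps.
Cardio Intro starts after Yoga Fusion ends, so Yoga Fusion has no further overlaps.
Pilates Basics starts before Cardio Intro ends → Cardio Intro and Pilates Basics overlap.
Spin 60 starts exactly when Cardio Intro ends (back-to-back, no overlap).
Spin 60 starts exactly when Pilates Basics ends (back-to-back, no overlap).

Cardio Express & Pilates Power, Cardio Intro & Pilates Basics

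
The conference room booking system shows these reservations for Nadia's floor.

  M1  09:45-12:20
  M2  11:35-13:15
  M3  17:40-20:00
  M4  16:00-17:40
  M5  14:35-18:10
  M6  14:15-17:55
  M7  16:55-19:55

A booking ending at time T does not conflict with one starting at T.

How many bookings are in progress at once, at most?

Walk through starts and ends in time order (an end at T is processed before a start at T):
09:45 start M1 → 1
11:35 start M2 → 2
12:20 end M1 → 1
13:15 end M2 → 0
14:15 start M6 → 1
14:35 start M5 → 2
16:00 start M4 → 3
16:55 start M7 → 4
17:40 end M4 → 3
17:40 start M3 → 4
17:55 end M6 → 3
18:10 end M5 → 2
19:55 end M7 → 1
20:00 end M3 → 0
Peak is 4, at 16:55 (M4, M5, M6, M7).

4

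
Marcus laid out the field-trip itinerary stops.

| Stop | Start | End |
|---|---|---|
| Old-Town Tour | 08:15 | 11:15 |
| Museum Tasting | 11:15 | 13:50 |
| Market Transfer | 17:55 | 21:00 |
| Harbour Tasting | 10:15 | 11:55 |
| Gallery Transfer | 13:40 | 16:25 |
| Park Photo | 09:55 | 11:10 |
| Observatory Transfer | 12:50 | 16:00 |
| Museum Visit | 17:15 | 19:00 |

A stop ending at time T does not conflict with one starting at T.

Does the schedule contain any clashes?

Sorted by start: Old-Town Tour, Park Photo, Harbour Tasting, Museum Tasting, Observatory Transfer, Gallery Transfer, Museum Visit, Market Transfer.
Park Photo starts before Old-Town Tour ends → Old-Town Tour and Park Photo overlap.
That's a conflict, so the schedule is not conflict-free.

Yes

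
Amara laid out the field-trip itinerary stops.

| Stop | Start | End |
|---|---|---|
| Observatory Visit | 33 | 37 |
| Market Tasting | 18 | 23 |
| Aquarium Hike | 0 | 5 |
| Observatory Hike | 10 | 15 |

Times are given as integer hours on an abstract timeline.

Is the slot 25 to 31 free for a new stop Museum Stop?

Aquarium Hike: ends 5 at or before Museum Stop starts 25 → clear.
Observatory Hike: ends 15 at or before Museum Stop starts 25 → clear.
Market Tasting: ends 23 at or before Museum Stop starts 25 → clear.
Observatory Visit: starts 33 at or after Museum Stop ends 31 → clear.

Yes — the slot is free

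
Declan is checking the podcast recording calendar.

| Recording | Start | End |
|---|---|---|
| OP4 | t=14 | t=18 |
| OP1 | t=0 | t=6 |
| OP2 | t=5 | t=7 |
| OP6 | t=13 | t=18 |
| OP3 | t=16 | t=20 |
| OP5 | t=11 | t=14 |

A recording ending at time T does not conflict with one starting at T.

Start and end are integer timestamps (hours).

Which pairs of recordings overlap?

Sorted by start: OP1, OP2, OP5, OP6, OP4, OP3.
OP2 starts before OP1 ends → OP1 and OP2 overlap.
OP5 starts after OP1 ends, so OP1 has no further overlaps.
OP5 starts after OP2 ends, so OP2 has no further overlaps.
OP6 starts before OP5 ends → OP5 and OP6 overlap.
OP4 starts exactly when OP5 ends (back-to-back, no overlap), so OP5 has no further overlaps.
OP4 starts before OP6 ends → OP6 and OP4 overlap.
OP3 starts before OP6 ends → OP6 and OP3 overlap.
OP3 starts before OP4 ends → OP4 and OP3 overlap.

OP1 & OP2, OP3 & OP4, OP3 & OP6, OP4 & OP6, OP5 & OP6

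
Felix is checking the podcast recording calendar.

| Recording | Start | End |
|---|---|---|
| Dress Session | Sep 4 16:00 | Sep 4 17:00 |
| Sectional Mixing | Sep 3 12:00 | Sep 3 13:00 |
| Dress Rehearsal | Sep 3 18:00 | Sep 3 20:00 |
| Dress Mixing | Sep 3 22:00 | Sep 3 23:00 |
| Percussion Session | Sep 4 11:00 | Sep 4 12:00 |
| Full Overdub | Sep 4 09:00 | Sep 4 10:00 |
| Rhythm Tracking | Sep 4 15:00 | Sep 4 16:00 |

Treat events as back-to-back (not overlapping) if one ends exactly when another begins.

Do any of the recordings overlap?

Sorted by start: Sectional Mixing, Dress Rehearsal, Dress Mixing, Full Overdub, Percussion Session, Rhythm Tracking, Dress Session.
Dress Rehearsal starts after Sectional Mixing ends, so nothing later overlaps Sectional Mixing either.
Dress Mixing starts after Dress Rehearsal ends, so nothing later overlaps Dress Rehearsal either.
Full Overdub starts after Dress Mixing ends, so nothing later overlaps Dress Mixing either.
Percussion Session starts after Full Overdub ends, so nothing later overlaps Full Overdub either.
Rhythm Tracking starts after Percussion Session ends, so nothing later overlaps Percussion Session either.
Dress Session starts exactly when Rhythm Tracking ends (back-to-back, no overlap).
Every pair is clear; the schedule has no overlaps.

No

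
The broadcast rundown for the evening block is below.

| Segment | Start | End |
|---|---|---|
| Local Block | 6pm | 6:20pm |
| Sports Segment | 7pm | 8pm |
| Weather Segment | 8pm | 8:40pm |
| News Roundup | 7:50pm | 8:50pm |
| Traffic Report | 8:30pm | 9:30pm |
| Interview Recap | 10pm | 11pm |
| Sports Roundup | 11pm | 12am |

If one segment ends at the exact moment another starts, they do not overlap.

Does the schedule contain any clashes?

Yes

Sorted by start: Local Block, Sports Segment, News Roundup, Weather Segment, Traffic Report, Interview Recap, Sports Roundup.
Sports Segment starts after Local Block ends; Local Block is clear from here.
News Roundup starts before Sports Segment ends → Sports Segment and News Roundup overlap.
That's a conflict, so the schedule is not conflict-free.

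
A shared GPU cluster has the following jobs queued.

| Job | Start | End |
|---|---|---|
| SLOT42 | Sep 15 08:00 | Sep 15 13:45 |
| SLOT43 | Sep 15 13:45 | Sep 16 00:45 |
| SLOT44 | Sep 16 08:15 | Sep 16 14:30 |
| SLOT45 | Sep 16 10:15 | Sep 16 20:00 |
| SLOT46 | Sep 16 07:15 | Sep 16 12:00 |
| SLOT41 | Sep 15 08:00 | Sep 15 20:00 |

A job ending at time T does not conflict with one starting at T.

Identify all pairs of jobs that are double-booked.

Two intervals overlap when each starts before the other ends.
Sorted by start: SLOT41, SLOT42, SLOT43, SLOT46, SLOT44, SLOT45.
SLOT42 starts before SLOT41 ends → SLOT41 and SLOT42 overlap.
SLOT43 starts before SLOT41 ends → SLOT41 and SLOT43 overlap.
SLOT46 starts after SLOT41 ends, so nothing later overlaps SLOT41 either.
SLOT43 starts exactly when SLOT42 ends (back-to-back, no overlap), so nothing later overlaps SLOT42 either.
SLOT46 starts after SLOT43 ends, so nothing later overlaps SLOT43 either.
SLOT44 starts before SLOT46 ends → SLOT46 and SLOT44 overlap.
SLOT45 starts before SLOT46 ends → SLOT46 and SLOT45 overlap.
SLOT45 starts before SLOT44 ends → SLOT44 and SLOT45 overlap.

SLOT41 & SLOT42, SLOT41 & SLOT43, SLOT44 & SLOT45, SLOT44 & SLOT46, SLOT45 & SLOT46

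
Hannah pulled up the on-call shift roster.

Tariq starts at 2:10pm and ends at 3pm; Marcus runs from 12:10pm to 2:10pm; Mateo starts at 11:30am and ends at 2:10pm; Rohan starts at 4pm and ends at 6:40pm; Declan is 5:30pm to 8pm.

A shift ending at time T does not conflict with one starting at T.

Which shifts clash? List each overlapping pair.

Declan & Rohan, Marcus & Mateo

Sorted by start: Mateo, Marcus, Tariq, Rohan, Declan.
Marcus starts before Mateo ends → Mateo and Marcus overlap.
Tariq starts exactly when Mateo ends (back-to-back, no overlap), so nothing later overlaps Mateo either.
Tariq starts exactly when Marcus ends (back-to-back, no overlap), so nothing later overlaps Marcus either.
Rohan starts after Tariq ends, so nothing later overlaps Tariq either.
Declan starts before Rohan ends → Rohan and Declan overlap.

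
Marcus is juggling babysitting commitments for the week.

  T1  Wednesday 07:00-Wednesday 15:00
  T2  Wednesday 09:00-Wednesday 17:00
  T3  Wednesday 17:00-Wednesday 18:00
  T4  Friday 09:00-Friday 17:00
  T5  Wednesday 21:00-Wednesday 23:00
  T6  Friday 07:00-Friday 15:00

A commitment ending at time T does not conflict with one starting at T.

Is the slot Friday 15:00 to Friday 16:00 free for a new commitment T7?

No — it overlaps T4

T1: ends Wednesday 15:00 at or before T7 starts Friday 15:00 → clear.
T2: ends Wednesday 17:00 at or before T7 starts Friday 15:00 → clear.
T3: ends Wednesday 18:00 at or before T7 starts Friday 15:00 → clear.
T5: ends Wednesday 23:00 at or before T7 starts Friday 15:00 → clear.
T6: ends Friday 15:00 at or before T7 starts Friday 15:00 → clear.
T4: starts Friday 09:00 before T7 ends Friday 16:00, and ends Friday 17:00 after T7 starts Friday 15:00 → overlap.
T7 overlaps T4.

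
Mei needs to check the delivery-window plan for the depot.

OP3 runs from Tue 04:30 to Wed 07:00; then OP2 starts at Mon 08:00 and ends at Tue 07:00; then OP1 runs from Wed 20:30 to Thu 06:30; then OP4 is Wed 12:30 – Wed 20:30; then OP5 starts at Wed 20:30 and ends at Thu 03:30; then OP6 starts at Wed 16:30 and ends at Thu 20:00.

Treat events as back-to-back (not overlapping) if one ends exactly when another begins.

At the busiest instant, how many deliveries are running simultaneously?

3

Walk through starts and ends in time order (an end at T is processed before a start at T):
Mon 08:00 start OP2 → 1
Tue 04:30 start OP3 → 2
Tue 07:00 end OP2 → 1
Wed 07:00 end OP3 → 0
Wed 12:30 start OP4 → 1
Wed 16:30 start OP6 → 2
Wed 20:30 end OP4 → 1
Wed 20:30 start OP1 → 2
Wed 20:30 start OP5 → 3
Thu 03:30 end OP5 → 2
Thu 06:30 end OP1 → 1
Thu 20:00 end OP6 → 0
Peak is 3, at Wed 20:30 (OP1, OP5, OP6).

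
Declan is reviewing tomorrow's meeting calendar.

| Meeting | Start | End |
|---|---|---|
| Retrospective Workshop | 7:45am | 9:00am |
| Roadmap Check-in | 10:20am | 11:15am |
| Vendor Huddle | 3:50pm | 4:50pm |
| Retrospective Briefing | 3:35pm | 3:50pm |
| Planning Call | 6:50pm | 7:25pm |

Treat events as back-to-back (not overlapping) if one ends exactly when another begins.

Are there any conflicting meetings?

No

Two intervals overlap when each starts before the other ends.
Sorted by start: Retrospective Workshop, Roadmap Check-in, Retrospective Briefing, Vendor Huddle, Planning Call.
Roadmap Check-in starts after Retrospective Workshop ends; Retrospective Workshop is clear from here.
Retrospective Briefing starts after Roadmap Check-in ends; Roadmap Check-in is clear from here.
Vendor Huddle starts exactly when Retrospective Briefing ends (back-to-back, no overlap); Retrospective Briefing is clear from here.
Planning Call starts after Vendor Huddle ends.
Every pair is clear; the schedule has no overlaps.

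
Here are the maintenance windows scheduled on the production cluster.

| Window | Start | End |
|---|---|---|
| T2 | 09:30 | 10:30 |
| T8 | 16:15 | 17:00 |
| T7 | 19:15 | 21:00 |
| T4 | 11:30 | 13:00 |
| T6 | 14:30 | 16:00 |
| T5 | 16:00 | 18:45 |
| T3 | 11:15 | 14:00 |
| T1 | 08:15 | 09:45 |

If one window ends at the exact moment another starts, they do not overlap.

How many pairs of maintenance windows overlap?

Sorted by start: T1, T2, T3, T4, T6, T5, T8, T7.
T2 starts before T1 ends → T1 and T2 overlap.
T3 starts after T1 ends; T1 is clear from here.
T3 starts after T2 ends; T2 is clear from here.
T4 starts before T3 ends → T3 and T4 overlap.
T6 starts after T3 ends; T3 is clear from here.
T6 starts after T4 ends; T4 is clear from here.
T5 starts exactly when T6 ends (back-to-back, no overlap); T6 is clear from here.
T8 starts before T5 ends → T5 and T8 overlap.
T7 starts after T5 ends.
T7 starts after T8 ends.
Overlapping pairs: T1 & T2, T3 & T4, T5 & T8 — 3 in total.

3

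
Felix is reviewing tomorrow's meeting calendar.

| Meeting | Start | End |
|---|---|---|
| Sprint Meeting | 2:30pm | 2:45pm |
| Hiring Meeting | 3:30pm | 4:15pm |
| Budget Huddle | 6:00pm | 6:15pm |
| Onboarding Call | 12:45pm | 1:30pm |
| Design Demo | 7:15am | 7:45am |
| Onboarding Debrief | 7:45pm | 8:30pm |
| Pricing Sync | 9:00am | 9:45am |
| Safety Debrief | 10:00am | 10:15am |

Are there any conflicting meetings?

No

Sorted by start: Design Demo, Pricing Sync, Safety Debrief, Onboarding Call, Sprint Meeting, Hiring Meeting, Budget Huddle, Onboarding Debrief.
Pricing Sync starts after Design Demo ends, so Design Demo has no further overlaps.
Safety Debrief starts after Pricing Sync ends, so Pricing Sync has no further overlaps.
Onboarding Call starts after Safety Debrief ends, so Safety Debrief has no further overlaps.
Sprint Meeting starts after Onboarding Call ends, so Onboarding Call has no further overlaps.
Hiring Meeting starts after Sprint Meeting ends, so Sprint Meeting has no further overlaps.
Budget Huddle starts after Hiring Meeting ends, so Hiring Meeting has no further overlaps.
Onboarding Debrief starts after Budget Huddle ends.
Every pair is clear; the schedule has no overlaps.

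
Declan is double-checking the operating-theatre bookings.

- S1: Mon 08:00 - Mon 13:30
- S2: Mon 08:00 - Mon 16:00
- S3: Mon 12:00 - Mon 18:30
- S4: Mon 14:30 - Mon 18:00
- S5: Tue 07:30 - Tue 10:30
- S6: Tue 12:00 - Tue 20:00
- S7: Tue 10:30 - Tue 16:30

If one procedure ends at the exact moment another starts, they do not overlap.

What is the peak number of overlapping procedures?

3

Walk through starts and ends in time order (an end at T is processed before a start at T):
Mon 08:00 start S1 → 1
Mon 08:00 start S2 → 2
Mon 12:00 start S3 → 3
Mon 13:30 end S1 → 2
Mon 14:30 start S4 → 3
Mon 16:00 end S2 → 2
Mon 18:00 end S4 → 1
Mon 18:30 end S3 → 0
Tue 07:30 start S5 → 1
Tue 10:30 end S5 → 0
Tue 10:30 start S7 → 1
Tue 12:00 start S6 → 2
Tue 16:30 end S7 → 1
Tue 20:00 end S6 → 0
Peak is 3, at Mon 12:00 (S1, S2, S3).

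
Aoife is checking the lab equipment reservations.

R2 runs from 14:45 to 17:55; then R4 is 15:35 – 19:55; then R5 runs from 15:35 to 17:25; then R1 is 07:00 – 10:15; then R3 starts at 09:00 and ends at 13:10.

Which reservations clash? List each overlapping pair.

R1 & R3, R2 & R4, R2 & R5, R4 & R5

Sorted by start: R1, R3, R2, R4, R5.
R3 starts before R1 ends → R1 and R3 overlap.
R2 starts after R1 ends; R1 is clear from here.
R2 starts after R3 ends; R3 is clear from here.
R4 starts before R2 ends → R2 and R4 overlap.
R5 starts before R2 ends → R2 and R5 overlap.
R5 starts before R4 ends → R4 and R5 overlap.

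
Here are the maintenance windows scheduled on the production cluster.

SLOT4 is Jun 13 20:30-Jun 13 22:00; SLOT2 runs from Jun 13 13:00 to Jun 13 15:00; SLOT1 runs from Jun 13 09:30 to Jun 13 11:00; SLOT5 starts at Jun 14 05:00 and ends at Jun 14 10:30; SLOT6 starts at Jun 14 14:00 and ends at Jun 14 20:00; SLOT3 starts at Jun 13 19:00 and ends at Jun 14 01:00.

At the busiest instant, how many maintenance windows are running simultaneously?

2

Sweep the timeline, counting +1 at each start and −1 at each end (ends before starts at a tie):
Jun 13 09:30 start SLOT1 → 1
Jun 13 11:00 end SLOT1 → 0
Jun 13 13:00 start SLOT2 → 1
Jun 13 15:00 end SLOT2 → 0
Jun 13 19:00 start SLOT3 → 1
Jun 13 20:30 start SLOT4 → 2
Jun 13 22:00 end SLOT4 → 1
Jun 14 01:00 end SLOT3 → 0
Jun 14 05:00 start SLOT5 → 1
Jun 14 10:30 end SLOT5 → 0
Jun 14 14:00 start SLOT6 → 1
Jun 14 20:00 end SLOT6 → 0
Peak is 2, at Jun 13 20:30 (SLOT3, SLOT4).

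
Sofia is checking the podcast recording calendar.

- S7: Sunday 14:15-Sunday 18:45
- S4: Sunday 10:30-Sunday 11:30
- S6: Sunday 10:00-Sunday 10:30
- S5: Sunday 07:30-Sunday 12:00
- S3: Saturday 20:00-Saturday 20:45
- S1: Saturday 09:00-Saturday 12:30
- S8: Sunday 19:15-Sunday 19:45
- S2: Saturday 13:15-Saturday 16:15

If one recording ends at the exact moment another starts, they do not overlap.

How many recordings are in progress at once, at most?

Sweep the timeline, counting +1 at each start and −1 at each end (ends before starts at a tie):
Saturday 09:00 start S1 → 1
Saturday 12:30 end S1 → 0
Saturday 13:15 start S2 → 1
Saturday 16:15 end S2 → 0
Saturday 20:00 start S3 → 1
Saturday 20:45 end S3 → 0
Sunday 07:30 start S5 → 1
Sunday 10:00 start S6 → 2
Sunday 10:30 end S6 → 1
Sunday 10:30 start S4 → 2
Sunday 11:30 end S4 → 1
Sunday 12:00 end S5 → 0
Sunday 14:15 start S7 → 1
Sunday 18:45 end S7 → 0
Sunday 19:15 start S8 → 1
Sunday 19:45 end S8 → 0
Peak is 2, at Sunday 10:00 (S5, S6).

2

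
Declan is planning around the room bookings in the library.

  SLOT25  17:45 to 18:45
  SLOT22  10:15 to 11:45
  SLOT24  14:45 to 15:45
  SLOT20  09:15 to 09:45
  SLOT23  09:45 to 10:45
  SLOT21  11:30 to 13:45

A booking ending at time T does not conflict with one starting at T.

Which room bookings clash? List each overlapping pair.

Two intervals overlap when each starts before the other ends.
Sorted by start: SLOT20, SLOT23, SLOT22, SLOT21, SLOT24, SLOT25.
SLOT23 starts exactly when SLOT20 ends (back-to-back, no overlap) — done with SLOT20.
SLOT22 starts before SLOT23 ends → SLOT23 and SLOT22 overlap.
SLOT21 starts after SLOT23 ends — done with SLOT23.
SLOT21 starts before SLOT22 ends → SLOT22 and SLOT21 overlap.
SLOT24 starts after SLOT22 ends — done with SLOT22.
SLOT24 starts after SLOT21 ends — done with SLOT21.
SLOT25 starts after SLOT24 ends.

SLOT21 & SLOT22, SLOT22 & SLOT23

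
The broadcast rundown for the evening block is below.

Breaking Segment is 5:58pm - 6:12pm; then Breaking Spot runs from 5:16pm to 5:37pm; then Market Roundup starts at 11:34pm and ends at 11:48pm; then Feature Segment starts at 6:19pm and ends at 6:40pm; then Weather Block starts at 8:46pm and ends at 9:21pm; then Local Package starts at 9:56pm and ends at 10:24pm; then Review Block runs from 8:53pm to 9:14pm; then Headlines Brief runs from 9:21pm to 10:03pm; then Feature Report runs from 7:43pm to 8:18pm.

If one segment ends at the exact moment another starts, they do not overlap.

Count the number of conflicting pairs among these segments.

2

Check each pair: they overlap iff neither finishes before the other starts.
Sorted by start: Breaking Spot, Breaking Segment, Feature Segment, Feature Report, Weather Block, Review Block, Headlines Brief, Local Package, Market Roundup.
Breaking Segment starts after Breaking Spot ends; Breaking Spot is clear from here.
Feature Segment starts after Breaking Segment ends; Breaking Segment is clear from here.
Feature Report starts after Feature Segment ends; Feature Segment is clear from here.
Weather Block starts after Feature Report ends; Feature Report is clear from here.
Review Block starts before Weather Block ends → Weather Block and Review Block overlap.
Headlines Brief starts exactly when Weather Block ends (back-to-back, no overlap); Weather Block is clear from here.
Headlines Brief starts after Review Block ends; Review Block is clear from here.
Local Package starts before Headlines Brief ends → Headlines Brief and Local Package overlap.
Market Roundup starts after Headlines Brief ends.
Market Roundup starts after Local Package ends.
Overlapping pairs: Headlines Brief & Local Package, Review Block & Weather Block — 2 in total.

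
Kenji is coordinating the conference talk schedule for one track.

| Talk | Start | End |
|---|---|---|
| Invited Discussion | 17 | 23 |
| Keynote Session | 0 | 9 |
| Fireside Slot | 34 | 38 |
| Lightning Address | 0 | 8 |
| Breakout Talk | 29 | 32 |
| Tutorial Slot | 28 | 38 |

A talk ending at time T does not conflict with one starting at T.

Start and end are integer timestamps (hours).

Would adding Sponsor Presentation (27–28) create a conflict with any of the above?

Lightning Address: ends 8 at or before Sponsor Presentation starts 27 → clear.
Keynote Session: ends 9 at or before Sponsor Presentation starts 27 → clear.
Invited Discussion: ends 23 at or before Sponsor Presentation starts 27 → clear.
Tutorial Slot: starts 28 at or after Sponsor Presentation ends 28 → clear.
Breakout Talk: starts 29 at or after Sponsor Presentation ends 28 → clear.
Fireside Slot: starts 34 at or after Sponsor Presentation ends 28 → clear.

No — it doesn't clash with anything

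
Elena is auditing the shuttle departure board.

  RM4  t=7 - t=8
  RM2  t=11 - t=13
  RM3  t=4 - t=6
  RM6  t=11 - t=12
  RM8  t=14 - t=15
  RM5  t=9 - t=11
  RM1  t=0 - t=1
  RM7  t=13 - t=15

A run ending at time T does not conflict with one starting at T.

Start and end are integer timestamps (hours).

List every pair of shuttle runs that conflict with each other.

RM2 & RM6, RM7 & RM8

Two intervals overlap when each starts before the other ends.
Sorted by start: RM1, RM3, RM4, RM5, RM2, RM6, RM7, RM8.
RM3 starts after RM1 ends; RM1 is clear from here.
RM4 starts after RM3 ends; RM3 is clear from here.
RM5 starts after RM4 ends; RM4 is clear from here.
RM2 starts exactly when RM5 ends (back-to-back, no overlap); RM5 is clear from here.
RM6 starts before RM2 ends → RM2 and RM6 overlap.
RM7 starts exactly when RM2 ends (back-to-back, no overlap); RM2 is clear from here.
RM7 starts after RM6 ends; RM6 is clear from here.
RM8 starts before RM7 ends → RM7 and RM8 overlap.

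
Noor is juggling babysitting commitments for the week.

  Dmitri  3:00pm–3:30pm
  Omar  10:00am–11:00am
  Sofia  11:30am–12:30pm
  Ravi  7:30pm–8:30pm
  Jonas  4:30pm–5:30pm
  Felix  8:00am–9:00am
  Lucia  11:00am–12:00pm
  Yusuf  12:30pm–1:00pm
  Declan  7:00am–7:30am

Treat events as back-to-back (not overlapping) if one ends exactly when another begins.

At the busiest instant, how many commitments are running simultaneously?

2

Sweep the timeline, counting +1 at each start and −1 at each end (ends before starts at a tie):
7:00am start Declan → 1
7:30am end Declan → 0
8:00am start Felix → 1
9:00am end Felix → 0
10:00am start Omar → 1
11:00am end Omar → 0
11:00am start Lucia → 1
11:30am start Sofia → 2
12:00pm end Lucia → 1
12:30pm end Sofia → 0
12:30pm start Yusuf → 1
1:00pm end Yusuf → 0
3:00pm start Dmitri → 1
3:30pm end Dmitri → 0
4:30pm start Jonas → 1
5:30pm end Jonas → 0
7:30pm start Ravi → 1
8:30pm end Ravi → 0
Peak is 2, at 11:30am (Lucia, Sofia).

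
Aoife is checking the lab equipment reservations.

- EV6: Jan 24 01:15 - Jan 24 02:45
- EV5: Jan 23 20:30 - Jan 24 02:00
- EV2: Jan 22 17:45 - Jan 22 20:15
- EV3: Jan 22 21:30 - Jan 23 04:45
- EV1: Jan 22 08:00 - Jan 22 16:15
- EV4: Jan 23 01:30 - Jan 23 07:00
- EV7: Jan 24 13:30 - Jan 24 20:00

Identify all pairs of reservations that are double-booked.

EV3 & EV4, EV5 & EV6

Sorted by start: EV1, EV2, EV3, EV4, EV5, EV6, EV7.
EV2 starts after EV1 ends; EV1 is clear from here.
EV3 starts after EV2 ends; EV2 is clear from here.
EV4 starts before EV3 ends → EV3 and EV4 overlap.
EV5 starts after EV3 ends; EV3 is clear from here.
EV5 starts after EV4 ends; EV4 is clear from here.
EV6 starts before EV5 ends → EV5 and EV6 overlap.
EV7 starts after EV5 ends.
EV7 starts after EV6 ends.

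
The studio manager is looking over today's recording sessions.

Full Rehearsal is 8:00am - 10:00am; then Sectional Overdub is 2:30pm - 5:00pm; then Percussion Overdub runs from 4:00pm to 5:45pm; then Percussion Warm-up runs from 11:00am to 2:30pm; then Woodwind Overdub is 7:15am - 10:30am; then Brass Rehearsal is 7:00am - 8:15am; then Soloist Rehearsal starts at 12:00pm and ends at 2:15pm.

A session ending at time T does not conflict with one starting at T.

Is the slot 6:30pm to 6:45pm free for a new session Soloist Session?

Brass Rehearsal: ends 8:15am at or before Soloist Session starts 6:30pm → clear.
Woodwind Overdub: ends 10:30am at or before Soloist Session starts 6:30pm → clear.
Full Rehearsal: ends 10:00am at or before Soloist Session starts 6:30pm → clear.
Percussion Warm-up: ends 2:30pm at or before Soloist Session starts 6:30pm → clear.
Soloist Rehearsal: ends 2:15pm at or before Soloist Session starts 6:30pm → clear.
Sectional Overdub: ends 5:00pm at or before Soloist Session starts 6:30pm → clear.
Percussion Overdub: ends 5:45pm at or before Soloist Session starts 6:30pm → clear.

Yes — the slot is free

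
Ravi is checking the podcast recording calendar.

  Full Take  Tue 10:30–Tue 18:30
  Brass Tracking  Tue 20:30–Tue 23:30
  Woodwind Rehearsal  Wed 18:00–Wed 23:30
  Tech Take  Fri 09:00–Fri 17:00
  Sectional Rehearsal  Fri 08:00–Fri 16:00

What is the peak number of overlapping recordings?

2

Sort all start/end points and keep a running count:
Tue 10:30 start Full Take → 1
Tue 18:30 end Full Take → 0
Tue 20:30 start Brass Tracking → 1
Tue 23:30 end Brass Tracking → 0
Wed 18:00 start Woodwind Rehearsal → 1
Wed 23:30 end Woodwind Rehearsal → 0
Fri 08:00 start Sectional Rehearsal → 1
Fri 09:00 start Tech Take → 2
Fri 16:00 end Sectional Rehearsal → 1
Fri 17:00 end Tech Take → 0
Peak is 2, at Fri 09:00 (Sectional Rehearsal, Tech Take).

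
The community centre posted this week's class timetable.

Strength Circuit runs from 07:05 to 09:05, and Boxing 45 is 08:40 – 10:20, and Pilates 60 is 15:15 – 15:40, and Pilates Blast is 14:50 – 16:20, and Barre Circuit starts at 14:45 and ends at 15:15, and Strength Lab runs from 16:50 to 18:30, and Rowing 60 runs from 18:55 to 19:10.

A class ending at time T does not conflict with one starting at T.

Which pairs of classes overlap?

Check each pair: they overlap iff neither finishes before the other starts.
Sorted by start: Strength Circuit, Boxing 45, Barre Circuit, Pilates Blast, Pilates 60, Strength Lab, Rowing 60.
Boxing 45 starts before Strength Circuit ends → Strength Circuit and Boxing 45 overlap.
Barre Circuit starts after Strength Circuit ends, so Strength Circuit has no further overlaps.
Barre Circuit starts after Boxing 45 ends, so Boxing 45 has no further overlaps.
Pilates Blast starts before Barre Circuit ends → Barre Circuit and Pilates Blast overlap.
Pilates 60 starts exactly when Barre Circuit ends (back-to-back, no overlap), so Barre Circuit has no further overlaps.
Pilates 60 starts before Pilates Blast ends → Pilates Blast and Pilates 60 overlap.
Strength Lab starts after Pilates Blast ends, so Pilates Blast has no further overlaps.
Strength Lab starts after Pilates 60 ends, so Pilates 60 has no further overlaps.
Rowing 60 starts after Strength Lab ends.

Barre Circuit & Pilates Blast, Boxing 45 & Strength Circuit, Pilates 60 & Pilates Blast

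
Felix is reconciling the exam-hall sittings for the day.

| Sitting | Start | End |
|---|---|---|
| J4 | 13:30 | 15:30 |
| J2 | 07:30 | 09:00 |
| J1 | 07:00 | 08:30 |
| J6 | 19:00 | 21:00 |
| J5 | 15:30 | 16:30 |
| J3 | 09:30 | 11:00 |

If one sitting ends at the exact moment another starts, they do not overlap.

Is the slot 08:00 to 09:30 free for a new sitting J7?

No — it overlaps J1, J2

J1: starts 07:00 before J7 ends 09:30, and ends 08:30 after J7 starts 08:00 → overlap.
J2: starts 07:30 before J7 ends 09:30, and ends 09:00 after J7 starts 08:00 → overlap.
J3: starts 09:30 at or after J7 ends 09:30 → clear.
J4: starts 13:30 at or after J7 ends 09:30 → clear.
J5: starts 15:30 at or after J7 ends 09:30 → clear.
J6: starts 19:00 at or after J7 ends 09:30 → clear.
J7 overlaps J1, J2.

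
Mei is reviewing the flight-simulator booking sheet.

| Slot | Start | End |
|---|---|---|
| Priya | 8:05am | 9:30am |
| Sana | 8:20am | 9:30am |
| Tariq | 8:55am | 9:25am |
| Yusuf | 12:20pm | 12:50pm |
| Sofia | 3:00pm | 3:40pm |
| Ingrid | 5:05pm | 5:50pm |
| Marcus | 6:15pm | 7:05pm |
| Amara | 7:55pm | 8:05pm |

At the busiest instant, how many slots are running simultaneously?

Sort all start/end points and keep a running count:
8:05am start Priya → 1
8:20am start Sana → 2
8:55am start Tariq → 3
9:25am end Tariq → 2
9:30am end Priya → 1
9:30am end Sana → 0
12:20pm start Yusuf → 1
12:50pm end Yusuf → 0
3:00pm start Sofia → 1
3:40pm end Sofia → 0
5:05pm start Ingrid → 1
5:50pm end Ingrid → 0
6:15pm start Marcus → 1
7:05pm end Marcus → 0
7:55pm start Amara → 1
8:05pm end Amara → 0
Peak is 3, at 8:55am (Priya, Sana, Tariq).

3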